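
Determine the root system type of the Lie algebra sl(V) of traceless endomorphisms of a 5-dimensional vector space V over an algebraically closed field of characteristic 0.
A_4

This is sl(5), which has dimension 5^2 - 1 = 24 and rank 5 - 1 = 4 (a Cartan subalgebra is the diagonal traceless matrices). In the classification of classical Lie algebras, the special linear algebra sl(n+1) has type A_n; here n = 4, so the Dynkin diagram is a chain of 4 nodes with single edges (A_4). Hence the type is A_4.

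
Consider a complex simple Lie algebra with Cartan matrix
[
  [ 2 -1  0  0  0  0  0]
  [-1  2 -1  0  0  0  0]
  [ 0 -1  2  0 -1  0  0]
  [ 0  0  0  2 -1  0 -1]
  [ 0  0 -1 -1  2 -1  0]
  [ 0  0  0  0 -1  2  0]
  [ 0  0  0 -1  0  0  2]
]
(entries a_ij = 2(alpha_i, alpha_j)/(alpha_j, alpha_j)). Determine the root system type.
The matrix has rank 7 with 2's on the diagonal. Reading the off-diagonal entries as Dynkin edges (a single edge where a_ij = a_ji = -1; a double or triple edge where a_ij * a_ji = 2 or 3), the diagram is a chain of 6 nodes with one extra node attached to the third node from one end (E_7). One simple-root ordering that puts it in standard form is (alpha_7, alpha_6, alpha_4, alpha_5, alpha_3, alpha_2, alpha_1). So the algebra is type E_7.

E_7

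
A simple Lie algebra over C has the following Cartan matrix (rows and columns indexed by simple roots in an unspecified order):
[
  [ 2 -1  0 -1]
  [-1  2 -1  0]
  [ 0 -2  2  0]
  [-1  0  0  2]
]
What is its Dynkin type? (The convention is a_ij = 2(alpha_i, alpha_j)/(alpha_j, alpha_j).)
The matrix has rank 4 with 2's on the diagonal. Reading the off-diagonal entries as Dynkin edges (a single edge where a_ij = a_ji = -1; a double or triple edge where a_ij * a_ji = 2 or 3), the diagram is a chain of 4 nodes with a double edge at one end; the terminal node there is the unique long simple root (C_4). One simple-root ordering that puts it in standard form is (alpha_4, alpha_1, alpha_2, alpha_3). So the algebra is type C_4, i.e. sp(8).

C_4 (sp(8))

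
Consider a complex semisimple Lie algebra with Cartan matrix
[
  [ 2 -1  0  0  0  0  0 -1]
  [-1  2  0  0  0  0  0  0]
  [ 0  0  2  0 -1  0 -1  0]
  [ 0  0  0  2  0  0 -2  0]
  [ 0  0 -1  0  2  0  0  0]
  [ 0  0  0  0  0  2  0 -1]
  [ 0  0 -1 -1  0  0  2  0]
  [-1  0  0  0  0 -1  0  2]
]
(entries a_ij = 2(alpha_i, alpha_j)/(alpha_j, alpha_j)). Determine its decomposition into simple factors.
The diagram associated to this matrix has two connected components: the simple roots {alpha_1, alpha_2, alpha_6, alpha_8} form a chain of 4 nodes with single edges (A_4), and {alpha_3, alpha_4, alpha_5, alpha_7} form a chain of 4 nodes with a double edge at one end; the terminal node there is the unique long simple root (C_4). A semisimple Lie algebra decomposes uniquely as the direct sum of simple ideals, one per connected component of its Dynkin diagram, so g ≅ A_4 ⊕ C_4 (dimension 24 + 36 = 60).

type A_4 + type C_4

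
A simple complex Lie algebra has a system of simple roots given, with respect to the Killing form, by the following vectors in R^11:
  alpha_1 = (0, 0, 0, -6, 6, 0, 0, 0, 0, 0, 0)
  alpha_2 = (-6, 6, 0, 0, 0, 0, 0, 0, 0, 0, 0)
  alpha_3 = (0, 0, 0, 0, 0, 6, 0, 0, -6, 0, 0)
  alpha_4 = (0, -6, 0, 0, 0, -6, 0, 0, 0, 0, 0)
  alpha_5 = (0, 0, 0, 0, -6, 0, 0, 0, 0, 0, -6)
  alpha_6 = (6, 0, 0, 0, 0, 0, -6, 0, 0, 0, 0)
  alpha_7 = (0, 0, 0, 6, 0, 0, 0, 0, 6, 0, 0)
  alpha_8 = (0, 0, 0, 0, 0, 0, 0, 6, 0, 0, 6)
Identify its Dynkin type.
type A_8

Compute the Cartan integers a_ij = 2(alpha_i, alpha_j)/(alpha_j, alpha_j); the resulting 8x8 Cartan matrix is
[[2, 0, 0, 0, -1, 0, -1, 0], [0, 2, 0, -1, 0, -1, 0, 0], [0, 0, 2, -1, 0, 0, -1, 0], [0, -1, -1, 2, 0, 0, 0, 0], [-1, 0, 0, 0, 2, 0, 0, -1], [0, -1, 0, 0, 0, 2, 0, 0], [-1, 0, -1, 0, 0, 0, 2, 0], [0, 0, 0, 0, -1, 0, 0, 2]].
All simple roots have the same length, so the diagram is simply laced. The associated Dynkin diagram is a chain of 8 nodes with single edges (A_8), so the type is A_8 (the algebra sl(9)).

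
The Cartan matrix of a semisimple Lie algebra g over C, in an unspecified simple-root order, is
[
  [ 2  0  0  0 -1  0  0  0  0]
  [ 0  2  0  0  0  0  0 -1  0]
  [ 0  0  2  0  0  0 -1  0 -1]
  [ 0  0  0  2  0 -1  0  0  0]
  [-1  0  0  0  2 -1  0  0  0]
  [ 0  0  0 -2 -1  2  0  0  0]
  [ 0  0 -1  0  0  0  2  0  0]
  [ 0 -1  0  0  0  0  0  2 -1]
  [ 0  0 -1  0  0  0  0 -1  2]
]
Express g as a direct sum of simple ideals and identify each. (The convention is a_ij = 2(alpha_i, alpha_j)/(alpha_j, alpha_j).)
type A_5 + type B_4

The diagram associated to this matrix has two connected components: the simple roots {alpha_2, alpha_3, alpha_7, alpha_8, alpha_9} form a chain of 5 nodes with single edges (A_5), and {alpha_1, alpha_4, alpha_5, alpha_6} form a chain of 4 nodes with a double edge at one end; the terminal node there is the unique short simple root (B_4). A semisimple Lie algebra decomposes uniquely as the direct sum of simple ideals, one per connected component of its Dynkin diagram, so g ≅ A_5 ⊕ B_4 (dimension 35 + 36 = 71).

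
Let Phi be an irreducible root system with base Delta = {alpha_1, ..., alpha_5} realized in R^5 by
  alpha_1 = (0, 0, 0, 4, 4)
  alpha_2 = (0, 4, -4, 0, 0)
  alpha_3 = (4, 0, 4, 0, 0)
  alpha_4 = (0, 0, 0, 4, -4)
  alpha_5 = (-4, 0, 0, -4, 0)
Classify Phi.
Compute the Cartan integers a_ij = 2(alpha_i, alpha_j)/(alpha_j, alpha_j); the resulting 5x5 Cartan matrix is
[[2, 0, 0, 0, -1], [0, 2, -1, 0, 0], [0, -1, 2, 0, -1], [0, 0, 0, 2, -1], [-1, 0, -1, -1, 2]].
All simple roots have the same length, so the diagram is simply laced. The associated Dynkin diagram is a chain of 3 nodes with a fork of two nodes at one end (D_5), so the type is D_5 (the algebra so(10)).

D_5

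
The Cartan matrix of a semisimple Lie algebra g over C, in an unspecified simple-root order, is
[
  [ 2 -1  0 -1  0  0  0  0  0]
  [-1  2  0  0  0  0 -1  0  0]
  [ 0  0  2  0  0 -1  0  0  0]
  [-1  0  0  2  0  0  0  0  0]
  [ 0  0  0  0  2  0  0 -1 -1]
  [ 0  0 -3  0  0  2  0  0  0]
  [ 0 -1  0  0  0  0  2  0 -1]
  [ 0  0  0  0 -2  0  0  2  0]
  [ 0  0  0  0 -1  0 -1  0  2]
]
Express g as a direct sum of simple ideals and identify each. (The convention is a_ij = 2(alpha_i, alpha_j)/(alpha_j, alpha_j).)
The diagram associated to this matrix has two connected components: the simple roots {alpha_1, alpha_2, alpha_4, alpha_5, alpha_7, alpha_8, alpha_9} form a chain of 7 nodes with a double edge at one end; the terminal node there is the unique long simple root (C_7), and {alpha_3, alpha_6} form two nodes joined by a triple edge (G_2). A semisimple Lie algebra decomposes uniquely as the direct sum of simple ideals, one per connected component of its Dynkin diagram, so g ≅ C_7 ⊕ G_2 (dimension 105 + 14 = 119).

C7 + G2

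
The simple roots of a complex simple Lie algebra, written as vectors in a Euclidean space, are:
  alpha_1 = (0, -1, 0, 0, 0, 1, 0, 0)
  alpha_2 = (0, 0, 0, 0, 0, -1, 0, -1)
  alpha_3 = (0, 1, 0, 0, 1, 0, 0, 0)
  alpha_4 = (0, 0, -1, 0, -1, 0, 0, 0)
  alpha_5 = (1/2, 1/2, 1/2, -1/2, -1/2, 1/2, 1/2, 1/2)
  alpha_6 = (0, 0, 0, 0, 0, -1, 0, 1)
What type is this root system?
type E_6

Compute the Cartan integers a_ij = 2(alpha_i, alpha_j)/(alpha_j, alpha_j); the resulting 6x6 Cartan matrix is
[[2, -1, -1, 0, 0, -1], [-1, 2, 0, 0, -1, 0], [-1, 0, 2, -1, 0, 0], [0, 0, -1, 2, 0, 0], [0, -1, 0, 0, 2, 0], [-1, 0, 0, 0, 0, 2]].
All simple roots have the same length, so the diagram is simply laced. The associated Dynkin diagram is a chain of 5 nodes with one extra node attached to the third node from one end (E_6), so the type is E_6.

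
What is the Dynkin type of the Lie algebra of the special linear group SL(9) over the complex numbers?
A_8

This is sl(9), which has dimension 9^2 - 1 = 80 and rank 9 - 1 = 8 (a Cartan subalgebra is the diagonal traceless matrices). In the classification of classical Lie algebras, the special linear algebra sl(n+1) has type A_n; here n = 8, so the Dynkin diagram is a chain of 8 nodes with single edges (A_8). Hence the type is A_8.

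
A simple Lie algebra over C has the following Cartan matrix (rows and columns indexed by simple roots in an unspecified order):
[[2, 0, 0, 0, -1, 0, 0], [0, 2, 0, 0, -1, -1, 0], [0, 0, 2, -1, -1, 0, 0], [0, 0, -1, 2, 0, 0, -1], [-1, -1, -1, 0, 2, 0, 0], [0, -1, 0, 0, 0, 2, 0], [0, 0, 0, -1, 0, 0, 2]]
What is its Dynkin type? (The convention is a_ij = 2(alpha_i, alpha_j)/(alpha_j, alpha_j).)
The matrix has rank 7 with 2's on the diagonal. Reading the off-diagonal entries as Dynkin edges (a single edge where a_ij = a_ji = -1; a double or triple edge where a_ij * a_ji = 2 or 3), the diagram is a chain of 6 nodes with one extra node attached to the third node from one end (E_7). One simple-root ordering that puts it in standard form is (alpha_6, alpha_1, alpha_2, alpha_5, alpha_3, alpha_4, alpha_7). So the algebra is type E_7.

type E_7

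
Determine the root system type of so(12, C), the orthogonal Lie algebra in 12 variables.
This is so(12) with 12 even, which has dimension 12(12-1)/2 = 66 and rank 12/2 = 6. In the classification of classical Lie algebras, the orthogonal algebra so(2n) in an even number of variables has type D_n; here n = 6, so the Dynkin diagram is a chain of 4 nodes with a fork of two nodes at one end (D_6). Hence the type is D_6.

D_6 (so(12))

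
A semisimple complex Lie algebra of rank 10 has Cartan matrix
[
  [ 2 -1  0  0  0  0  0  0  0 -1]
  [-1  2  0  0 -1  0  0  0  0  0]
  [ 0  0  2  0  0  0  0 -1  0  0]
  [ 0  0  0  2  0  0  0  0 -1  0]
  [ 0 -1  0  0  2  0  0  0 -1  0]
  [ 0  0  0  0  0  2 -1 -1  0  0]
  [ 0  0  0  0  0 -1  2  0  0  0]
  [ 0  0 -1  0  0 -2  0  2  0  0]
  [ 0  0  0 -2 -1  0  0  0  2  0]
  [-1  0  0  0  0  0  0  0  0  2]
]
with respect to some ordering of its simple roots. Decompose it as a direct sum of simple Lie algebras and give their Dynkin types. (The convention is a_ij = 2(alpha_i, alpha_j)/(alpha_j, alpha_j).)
The diagram associated to this matrix has two connected components: the simple roots {alpha_1, alpha_2, alpha_4, alpha_5, alpha_9, alpha_10} form a chain of 6 nodes with a double edge at one end; the terminal node there is the unique short simple root (B_6), and {alpha_3, alpha_6, alpha_7, alpha_8} form a chain of 4 nodes with a double edge between the middle two (F_4). A semisimple Lie algebra decomposes uniquely as the direct sum of simple ideals, one per connected component of its Dynkin diagram, so g ≅ B_6 ⊕ F_4 (dimension 78 + 52 = 130).

B_6 ⊕ F_4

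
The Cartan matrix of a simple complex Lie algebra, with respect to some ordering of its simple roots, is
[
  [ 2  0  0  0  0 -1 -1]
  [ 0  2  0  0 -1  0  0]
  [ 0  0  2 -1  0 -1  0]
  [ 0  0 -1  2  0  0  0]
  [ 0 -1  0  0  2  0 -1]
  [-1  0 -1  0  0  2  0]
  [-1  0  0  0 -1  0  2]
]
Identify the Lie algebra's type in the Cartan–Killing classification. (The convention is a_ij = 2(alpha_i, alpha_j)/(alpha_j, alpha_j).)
type A_7

The matrix has rank 7 with 2's on the diagonal. Reading the off-diagonal entries as Dynkin edges (a single edge where a_ij = a_ji = -1; a double or triple edge where a_ij * a_ji = 2 or 3), the diagram is a chain of 7 nodes with single edges (A_7). One simple-root ordering that puts it in standard form is (alpha_2, alpha_5, alpha_7, alpha_1, alpha_6, alpha_3, alpha_4). So the algebra is type A_7, i.e. sl(8).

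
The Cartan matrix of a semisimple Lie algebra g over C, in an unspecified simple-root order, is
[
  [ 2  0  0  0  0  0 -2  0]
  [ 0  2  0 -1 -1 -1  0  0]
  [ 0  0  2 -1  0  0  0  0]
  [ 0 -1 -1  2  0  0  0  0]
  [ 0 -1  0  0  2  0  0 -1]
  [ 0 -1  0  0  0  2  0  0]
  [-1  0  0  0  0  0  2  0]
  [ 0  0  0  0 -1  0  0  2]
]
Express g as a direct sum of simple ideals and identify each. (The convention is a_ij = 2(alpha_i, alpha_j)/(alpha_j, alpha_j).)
B2 ⊕ E6

The diagram associated to this matrix has two connected components: the simple roots {alpha_1, alpha_7} form a chain of 2 nodes with a double edge at one end; the terminal node there is the unique short simple root (B_2), and {alpha_2, alpha_3, alpha_4, alpha_5, alpha_6, alpha_8} form a chain of 5 nodes with one extra node attached to the third node from one end (E_6). A semisimple Lie algebra decomposes uniquely as the direct sum of simple ideals, one per connected component of its Dynkin diagram, so g ≅ B_2 ⊕ E_6 (dimension 10 + 78 = 88).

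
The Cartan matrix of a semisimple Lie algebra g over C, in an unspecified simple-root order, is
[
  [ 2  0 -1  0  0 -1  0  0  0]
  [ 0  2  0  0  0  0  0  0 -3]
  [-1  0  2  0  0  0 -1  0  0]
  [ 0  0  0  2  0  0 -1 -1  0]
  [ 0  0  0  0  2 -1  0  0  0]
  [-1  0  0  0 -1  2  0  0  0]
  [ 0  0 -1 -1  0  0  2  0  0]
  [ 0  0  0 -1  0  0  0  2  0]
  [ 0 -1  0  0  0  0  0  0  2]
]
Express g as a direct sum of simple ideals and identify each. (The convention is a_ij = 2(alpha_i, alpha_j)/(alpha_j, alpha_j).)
A_7 (sl(8)) ⊕ G_2

The diagram associated to this matrix has two connected components: the simple roots {alpha_1, alpha_3, alpha_4, alpha_5, alpha_6, alpha_7, alpha_8} form a chain of 7 nodes with single edges (A_7), and {alpha_2, alpha_9} form two nodes joined by a triple edge (G_2). A semisimple Lie algebra decomposes uniquely as the direct sum of simple ideals, one per connected component of its Dynkin diagram, so g ≅ A_7 ⊕ G_2 (dimension 63 + 14 = 77).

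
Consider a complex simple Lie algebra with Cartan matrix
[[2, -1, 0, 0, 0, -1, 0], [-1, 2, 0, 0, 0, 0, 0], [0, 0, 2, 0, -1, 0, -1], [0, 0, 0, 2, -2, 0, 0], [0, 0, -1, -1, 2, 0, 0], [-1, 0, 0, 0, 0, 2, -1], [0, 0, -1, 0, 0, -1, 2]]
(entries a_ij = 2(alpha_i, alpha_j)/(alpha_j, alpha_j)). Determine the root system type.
C_7 (sp(14))

The matrix has rank 7 with 2's on the diagonal. Reading the off-diagonal entries as Dynkin edges (a single edge where a_ij = a_ji = -1; a double or triple edge where a_ij * a_ji = 2 or 3), the diagram is a chain of 7 nodes with a double edge at one end; the terminal node there is the unique long simple root (C_7). One simple-root ordering that puts it in standard form is (alpha_2, alpha_1, alpha_6, alpha_7, alpha_3, alpha_5, alpha_4). So the algebra is type C_7, i.e. sp(14).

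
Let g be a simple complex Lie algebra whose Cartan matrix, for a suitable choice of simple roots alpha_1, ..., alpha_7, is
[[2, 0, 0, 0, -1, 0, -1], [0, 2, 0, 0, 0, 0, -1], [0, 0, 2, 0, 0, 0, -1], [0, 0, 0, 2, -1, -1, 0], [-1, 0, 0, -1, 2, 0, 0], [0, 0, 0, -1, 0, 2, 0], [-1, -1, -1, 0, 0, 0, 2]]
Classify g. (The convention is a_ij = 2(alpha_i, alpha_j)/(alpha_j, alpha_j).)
D_7 (so(14))

The matrix has rank 7 with 2's on the diagonal. Reading the off-diagonal entries as Dynkin edges (a single edge where a_ij = a_ji = -1; a double or triple edge where a_ij * a_ji = 2 or 3), the diagram is a chain of 5 nodes with a fork of two nodes at one end (D_7). One simple-root ordering that puts it in standard form is (alpha_6, alpha_4, alpha_5, alpha_1, alpha_7, alpha_3, alpha_2). So the algebra is type D_7, i.e. so(14).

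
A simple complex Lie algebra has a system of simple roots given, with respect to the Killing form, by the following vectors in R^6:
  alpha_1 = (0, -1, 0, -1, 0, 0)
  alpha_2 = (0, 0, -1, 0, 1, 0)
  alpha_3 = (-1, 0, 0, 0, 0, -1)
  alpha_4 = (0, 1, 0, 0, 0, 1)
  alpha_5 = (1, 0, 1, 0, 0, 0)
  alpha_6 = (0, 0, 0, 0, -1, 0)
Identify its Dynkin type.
B_6 (so(13))

Compute the Cartan integers a_ij = 2(alpha_i, alpha_j)/(alpha_j, alpha_j); the resulting 6x6 Cartan matrix is
[[2, 0, 0, -1, 0, 0], [0, 2, 0, 0, -1, -2], [0, 0, 2, -1, -1, 0], [-1, 0, -1, 2, 0, 0], [0, -1, -1, 0, 2, 0], [0, -1, 0, 0, 0, 2]].
The roots have two lengths (squared-length ratio 2:1); the short ones are alpha_{6}. The associated Dynkin diagram is a chain of 6 nodes with a double edge at one end; the terminal node there is the unique short simple root (B_6), so the type is B_6 (the algebra so(13)).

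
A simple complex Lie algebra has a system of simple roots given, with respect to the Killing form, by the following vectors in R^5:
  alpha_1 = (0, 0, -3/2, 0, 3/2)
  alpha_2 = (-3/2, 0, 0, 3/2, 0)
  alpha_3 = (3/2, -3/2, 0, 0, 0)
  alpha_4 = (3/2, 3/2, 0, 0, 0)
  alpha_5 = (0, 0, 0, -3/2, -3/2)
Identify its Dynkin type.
type D_5

Compute the Cartan integers a_ij = 2(alpha_i, alpha_j)/(alpha_j, alpha_j); the resulting 5x5 Cartan matrix is
[[2, 0, 0, 0, -1], [0, 2, -1, -1, -1], [0, -1, 2, 0, 0], [0, -1, 0, 2, 0], [-1, -1, 0, 0, 2]].
All simple roots have the same length, so the diagram is simply laced. The associated Dynkin diagram is a chain of 3 nodes with a fork of two nodes at one end (D_5), so the type is D_5 (the algebra so(10)).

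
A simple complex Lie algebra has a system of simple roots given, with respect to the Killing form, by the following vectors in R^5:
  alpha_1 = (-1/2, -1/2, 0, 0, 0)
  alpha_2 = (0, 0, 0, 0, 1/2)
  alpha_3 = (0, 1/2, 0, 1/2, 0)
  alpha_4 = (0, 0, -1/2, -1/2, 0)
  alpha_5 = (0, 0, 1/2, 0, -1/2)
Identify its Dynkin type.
Compute the Cartan integers a_ij = 2(alpha_i, alpha_j)/(alpha_j, alpha_j); the resulting 5x5 Cartan matrix is
[[2, 0, -1, 0, 0], [0, 2, 0, 0, -1], [-1, 0, 2, -1, 0], [0, 0, -1, 2, -1], [0, -2, 0, -1, 2]].
The roots have two lengths (squared-length ratio 2:1); the short ones are alpha_{2}. The associated Dynkin diagram is a chain of 5 nodes with a double edge at one end; the terminal node there is the unique short simple root (B_5), so the type is B_5 (the algebra so(11)).

B_5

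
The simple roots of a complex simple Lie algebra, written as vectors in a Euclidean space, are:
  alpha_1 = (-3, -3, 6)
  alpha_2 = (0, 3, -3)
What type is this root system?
Compute the Cartan integers a_ij = 2(alpha_i, alpha_j)/(alpha_j, alpha_j); the resulting 2x2 Cartan matrix is
[[2, -3], [-1, 2]].
The roots have two lengths (squared-length ratio 3:1); the short ones are alpha_{2}. The associated Dynkin diagram is two nodes joined by a triple edge (G_2), so the type is G_2.

G2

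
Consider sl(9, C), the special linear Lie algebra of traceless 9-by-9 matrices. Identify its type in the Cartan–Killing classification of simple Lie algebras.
This is sl(9), which has dimension 9^2 - 1 = 80 and rank 9 - 1 = 8 (a Cartan subalgebra is the diagonal traceless matrices). In the classification of classical Lie algebras, the special linear algebra sl(n+1) has type A_n; here n = 8, so the Dynkin diagram is a chain of 8 nodes with single edges (A_8). Hence the type is A_8.

type A_8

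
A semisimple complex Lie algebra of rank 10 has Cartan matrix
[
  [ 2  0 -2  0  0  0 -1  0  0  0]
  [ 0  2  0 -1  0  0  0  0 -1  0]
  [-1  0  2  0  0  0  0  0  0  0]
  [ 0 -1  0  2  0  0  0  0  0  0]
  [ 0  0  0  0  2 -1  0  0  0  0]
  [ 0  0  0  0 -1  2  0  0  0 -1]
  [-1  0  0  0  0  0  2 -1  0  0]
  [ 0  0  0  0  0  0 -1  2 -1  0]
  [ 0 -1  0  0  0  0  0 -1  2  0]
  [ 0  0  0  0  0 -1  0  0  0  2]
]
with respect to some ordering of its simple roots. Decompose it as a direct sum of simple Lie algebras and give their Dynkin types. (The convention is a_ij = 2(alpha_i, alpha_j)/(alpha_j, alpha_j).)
type A_3 ⊕ type B_7

The diagram associated to this matrix has two connected components: the simple roots {alpha_5, alpha_6, alpha_10} form a chain of 3 nodes with single edges (A_3), and {alpha_1, alpha_2, alpha_3, alpha_4, alpha_7, alpha_8, alpha_9} form a chain of 7 nodes with a double edge at one end; the terminal node there is the unique short simple root (B_7). A semisimple Lie algebra decomposes uniquely as the direct sum of simple ideals, one per connected component of its Dynkin diagram, so g ≅ A_3 ⊕ B_7 (dimension 15 + 105 = 120).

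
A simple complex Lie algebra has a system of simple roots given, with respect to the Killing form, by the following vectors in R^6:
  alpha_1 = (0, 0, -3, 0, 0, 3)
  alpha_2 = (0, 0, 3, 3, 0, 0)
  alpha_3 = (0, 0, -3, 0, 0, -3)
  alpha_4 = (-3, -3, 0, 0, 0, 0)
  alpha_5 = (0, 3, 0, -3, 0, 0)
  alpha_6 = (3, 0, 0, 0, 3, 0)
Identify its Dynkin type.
D_6 (so(12))

Compute the Cartan integers a_ij = 2(alpha_i, alpha_j)/(alpha_j, alpha_j); the resulting 6x6 Cartan matrix is
[[2, -1, 0, 0, 0, 0], [-1, 2, -1, 0, -1, 0], [0, -1, 2, 0, 0, 0], [0, 0, 0, 2, -1, -1], [0, -1, 0, -1, 2, 0], [0, 0, 0, -1, 0, 2]].
All simple roots have the same length, so the diagram is simply laced. The associated Dynkin diagram is a chain of 4 nodes with a fork of two nodes at one end (D_6), so the type is D_6 (the algebra so(12)).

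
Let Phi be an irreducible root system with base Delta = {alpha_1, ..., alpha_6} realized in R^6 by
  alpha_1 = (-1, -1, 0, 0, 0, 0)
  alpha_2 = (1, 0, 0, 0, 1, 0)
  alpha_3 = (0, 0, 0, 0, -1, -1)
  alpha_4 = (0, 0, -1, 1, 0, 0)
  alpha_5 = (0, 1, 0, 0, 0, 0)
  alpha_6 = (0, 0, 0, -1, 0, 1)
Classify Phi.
B_6 (so(13))

Compute the Cartan integers a_ij = 2(alpha_i, alpha_j)/(alpha_j, alpha_j); the resulting 6x6 Cartan matrix is
[[2, -1, 0, 0, -2, 0], [-1, 2, -1, 0, 0, 0], [0, -1, 2, 0, 0, -1], [0, 0, 0, 2, 0, -1], [-1, 0, 0, 0, 2, 0], [0, 0, -1, -1, 0, 2]].
The roots have two lengths (squared-length ratio 2:1); the short ones are alpha_{5}. The associated Dynkin diagram is a chain of 6 nodes with a double edge at one end; the terminal node there is the unique short simple root (B_6), so the type is B_6 (the algebra so(13)).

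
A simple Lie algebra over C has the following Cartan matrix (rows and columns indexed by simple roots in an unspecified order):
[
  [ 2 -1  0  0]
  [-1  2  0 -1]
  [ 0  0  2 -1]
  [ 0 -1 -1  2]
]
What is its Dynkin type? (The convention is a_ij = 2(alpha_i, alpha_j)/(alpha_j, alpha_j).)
A_4 (sl(5))

The matrix has rank 4 with 2's on the diagonal. Reading the off-diagonal entries as Dynkin edges (a single edge where a_ij = a_ji = -1; a double or triple edge where a_ij * a_ji = 2 or 3), the diagram is a chain of 4 nodes with single edges (A_4). One simple-root ordering that puts it in standard form is (alpha_3, alpha_4, alpha_2, alpha_1). So the algebra is type A_4, i.e. sl(5).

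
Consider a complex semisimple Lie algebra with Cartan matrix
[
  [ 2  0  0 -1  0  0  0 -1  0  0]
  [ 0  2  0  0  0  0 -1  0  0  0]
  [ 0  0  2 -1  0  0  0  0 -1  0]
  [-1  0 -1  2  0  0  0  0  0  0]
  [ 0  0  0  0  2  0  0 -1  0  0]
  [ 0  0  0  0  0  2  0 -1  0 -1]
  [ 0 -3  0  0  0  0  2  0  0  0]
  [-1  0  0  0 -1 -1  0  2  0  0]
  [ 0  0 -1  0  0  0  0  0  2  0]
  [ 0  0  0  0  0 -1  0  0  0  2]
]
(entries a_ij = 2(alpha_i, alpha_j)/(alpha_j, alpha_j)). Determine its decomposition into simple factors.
E8 ⊕ G2

The diagram associated to this matrix has two connected components: the simple roots {alpha_1, alpha_3, alpha_4, alpha_5, alpha_6, alpha_8, alpha_9, alpha_10} form a chain of 7 nodes with one extra node attached to the third node from one end (E_8), and {alpha_2, alpha_7} form two nodes joined by a triple edge (G_2). A semisimple Lie algebra decomposes uniquely as the direct sum of simple ideals, one per connected component of its Dynkin diagram, so g ≅ E_8 ⊕ G_2 (dimension 248 + 14 = 262).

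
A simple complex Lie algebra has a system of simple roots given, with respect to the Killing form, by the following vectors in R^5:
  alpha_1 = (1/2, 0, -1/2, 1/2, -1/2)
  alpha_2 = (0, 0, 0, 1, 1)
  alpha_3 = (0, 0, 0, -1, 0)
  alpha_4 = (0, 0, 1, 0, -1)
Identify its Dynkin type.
F4

Compute the Cartan integers a_ij = 2(alpha_i, alpha_j)/(alpha_j, alpha_j); the resulting 4x4 Cartan matrix is
[[2, 0, -1, 0], [0, 2, -2, -1], [-1, -1, 2, 0], [0, -1, 0, 2]].
The roots have two lengths (squared-length ratio 2:1); the short ones are alpha_{1,3}. The associated Dynkin diagram is a chain of 4 nodes with a double edge between the middle two (F_4), so the type is F_4.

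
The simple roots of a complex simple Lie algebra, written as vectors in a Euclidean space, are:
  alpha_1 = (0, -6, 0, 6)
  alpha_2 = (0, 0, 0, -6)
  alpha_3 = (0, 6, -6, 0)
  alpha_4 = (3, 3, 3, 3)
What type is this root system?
F4

Compute the Cartan integers a_ij = 2(alpha_i, alpha_j)/(alpha_j, alpha_j); the resulting 4x4 Cartan matrix is
[[2, -2, -1, 0], [-1, 2, 0, -1], [-1, 0, 2, 0], [0, -1, 0, 2]].
The roots have two lengths (squared-length ratio 2:1); the short ones are alpha_{2,4}. The associated Dynkin diagram is a chain of 4 nodes with a double edge between the middle two (F_4), so the type is F_4.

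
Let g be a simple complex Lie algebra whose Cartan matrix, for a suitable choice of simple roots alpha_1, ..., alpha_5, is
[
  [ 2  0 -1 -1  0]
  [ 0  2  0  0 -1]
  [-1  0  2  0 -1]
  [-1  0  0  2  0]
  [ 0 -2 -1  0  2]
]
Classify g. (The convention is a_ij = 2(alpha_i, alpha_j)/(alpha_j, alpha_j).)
type B_5

The matrix has rank 5 with 2's on the diagonal. Reading the off-diagonal entries as Dynkin edges (a single edge where a_ij = a_ji = -1; a double or triple edge where a_ij * a_ji = 2 or 3), the diagram is a chain of 5 nodes with a double edge at one end; the terminal node there is the unique short simple root (B_5). One simple-root ordering that puts it in standard form is (alpha_4, alpha_1, alpha_3, alpha_5, alpha_2). So the algebra is type B_5, i.e. so(11).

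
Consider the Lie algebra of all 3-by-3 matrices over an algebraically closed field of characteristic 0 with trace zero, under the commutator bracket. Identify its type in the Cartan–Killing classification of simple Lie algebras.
A2

This is sl(3), which has dimension 3^2 - 1 = 8 and rank 3 - 1 = 2 (a Cartan subalgebra is the diagonal traceless matrices). In the classification of classical Lie algebras, the special linear algebra sl(n+1) has type A_n; here n = 2, so the Dynkin diagram is a chain of 2 nodes with single edges (A_2). Hence the type is A_2.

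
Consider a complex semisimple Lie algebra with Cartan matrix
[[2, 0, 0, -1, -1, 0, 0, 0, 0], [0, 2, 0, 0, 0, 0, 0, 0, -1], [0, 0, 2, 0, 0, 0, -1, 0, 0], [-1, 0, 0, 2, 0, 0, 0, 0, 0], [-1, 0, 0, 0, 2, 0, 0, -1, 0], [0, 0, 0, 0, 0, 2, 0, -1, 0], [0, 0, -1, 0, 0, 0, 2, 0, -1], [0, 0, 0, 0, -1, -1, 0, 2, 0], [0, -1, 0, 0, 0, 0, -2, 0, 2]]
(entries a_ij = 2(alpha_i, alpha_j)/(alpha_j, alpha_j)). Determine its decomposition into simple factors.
A_5 (sl(6)) + F_4

The diagram associated to this matrix has two connected components: the simple roots {alpha_1, alpha_4, alpha_5, alpha_6, alpha_8} form a chain of 5 nodes with single edges (A_5), and {alpha_2, alpha_3, alpha_7, alpha_9} form a chain of 4 nodes with a double edge between the middle two (F_4). A semisimple Lie algebra decomposes uniquely as the direct sum of simple ideals, one per connected component of its Dynkin diagram, so g ≅ A_5 ⊕ F_4 (dimension 35 + 52 = 87).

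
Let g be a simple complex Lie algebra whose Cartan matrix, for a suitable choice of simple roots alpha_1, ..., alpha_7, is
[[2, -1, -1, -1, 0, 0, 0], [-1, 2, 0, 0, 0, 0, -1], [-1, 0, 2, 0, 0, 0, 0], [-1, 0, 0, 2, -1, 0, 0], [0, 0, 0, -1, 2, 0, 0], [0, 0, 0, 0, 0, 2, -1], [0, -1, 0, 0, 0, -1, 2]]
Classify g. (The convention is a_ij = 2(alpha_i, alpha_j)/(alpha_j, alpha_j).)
E_7

The matrix has rank 7 with 2's on the diagonal. Reading the off-diagonal entries as Dynkin edges (a single edge where a_ij = a_ji = -1; a double or triple edge where a_ij * a_ji = 2 or 3), the diagram is a chain of 6 nodes with one extra node attached to the third node from one end (E_7). One simple-root ordering that puts it in standard form is (alpha_5, alpha_3, alpha_4, alpha_1, alpha_2, alpha_7, alpha_6). So the algebra is type E_7.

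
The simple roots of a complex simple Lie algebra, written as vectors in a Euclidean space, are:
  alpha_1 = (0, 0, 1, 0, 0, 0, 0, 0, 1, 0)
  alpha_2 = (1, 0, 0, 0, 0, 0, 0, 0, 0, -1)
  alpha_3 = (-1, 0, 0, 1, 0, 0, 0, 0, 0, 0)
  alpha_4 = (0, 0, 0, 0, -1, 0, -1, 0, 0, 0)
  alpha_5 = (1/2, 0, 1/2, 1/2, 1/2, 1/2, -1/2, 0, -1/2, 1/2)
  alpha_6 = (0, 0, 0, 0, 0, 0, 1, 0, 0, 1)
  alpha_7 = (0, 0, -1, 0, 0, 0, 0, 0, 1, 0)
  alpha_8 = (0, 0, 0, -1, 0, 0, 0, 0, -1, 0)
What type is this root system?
E_8

Compute the Cartan integers a_ij = 2(alpha_i, alpha_j)/(alpha_j, alpha_j); the resulting 8x8 Cartan matrix is
[[2, 0, 0, 0, 0, 0, 0, -1], [0, 2, -1, 0, 0, -1, 0, 0], [0, -1, 2, 0, 0, 0, 0, -1], [0, 0, 0, 2, 0, -1, 0, 0], [0, 0, 0, 0, 2, 0, -1, 0], [0, -1, 0, -1, 0, 2, 0, 0], [0, 0, 0, 0, -1, 0, 2, -1], [-1, 0, -1, 0, 0, 0, -1, 2]].
All simple roots have the same length, so the diagram is simply laced. The associated Dynkin diagram is a chain of 7 nodes with one extra node attached to the third node from one end (E_8), so the type is E_8.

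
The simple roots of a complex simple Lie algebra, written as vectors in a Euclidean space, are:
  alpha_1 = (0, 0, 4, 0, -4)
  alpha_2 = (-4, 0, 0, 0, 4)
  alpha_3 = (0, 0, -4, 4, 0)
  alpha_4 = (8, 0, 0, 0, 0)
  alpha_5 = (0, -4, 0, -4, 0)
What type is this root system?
C5

Compute the Cartan integers a_ij = 2(alpha_i, alpha_j)/(alpha_j, alpha_j); the resulting 5x5 Cartan matrix is
[[2, -1, -1, 0, 0], [-1, 2, 0, -1, 0], [-1, 0, 2, 0, -1], [0, -2, 0, 2, 0], [0, 0, -1, 0, 2]].
The roots have two lengths (squared-length ratio 2:1); the short ones are alpha_{1,2,3,5}. The associated Dynkin diagram is a chain of 5 nodes with a double edge at one end; the terminal node there is the unique long simple root (C_5), so the type is C_5 (the algebra sp(10)).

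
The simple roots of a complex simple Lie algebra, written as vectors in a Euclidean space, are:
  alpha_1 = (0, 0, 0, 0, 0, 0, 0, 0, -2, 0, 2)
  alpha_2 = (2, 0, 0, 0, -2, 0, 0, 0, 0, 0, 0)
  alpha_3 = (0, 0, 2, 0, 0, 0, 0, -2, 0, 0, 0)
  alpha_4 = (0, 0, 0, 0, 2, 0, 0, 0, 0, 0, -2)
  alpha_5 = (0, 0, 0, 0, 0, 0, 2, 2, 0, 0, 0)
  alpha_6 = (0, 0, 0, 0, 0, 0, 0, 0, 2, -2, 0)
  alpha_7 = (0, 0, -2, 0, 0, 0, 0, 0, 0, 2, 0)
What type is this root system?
A7

Compute the Cartan integers a_ij = 2(alpha_i, alpha_j)/(alpha_j, alpha_j); the resulting 7x7 Cartan matrix is
[[2, 0, 0, -1, 0, -1, 0], [0, 2, 0, -1, 0, 0, 0], [0, 0, 2, 0, -1, 0, -1], [-1, -1, 0, 2, 0, 0, 0], [0, 0, -1, 0, 2, 0, 0], [-1, 0, 0, 0, 0, 2, -1], [0, 0, -1, 0, 0, -1, 2]].
All simple roots have the same length, so the diagram is simply laced. The associated Dynkin diagram is a chain of 7 nodes with single edges (A_7), so the type is A_7 (the algebra sl(8)).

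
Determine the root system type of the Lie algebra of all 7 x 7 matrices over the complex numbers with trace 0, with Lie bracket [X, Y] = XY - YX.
type A_6

This is sl(7), which has dimension 7^2 - 1 = 48 and rank 7 - 1 = 6 (a Cartan subalgebra is the diagonal traceless matrices). In the classification of classical Lie algebras, the special linear algebra sl(n+1) has type A_n; here n = 6, so the Dynkin diagram is a chain of 6 nodes with single edges (A_6). Hence the type is A_6.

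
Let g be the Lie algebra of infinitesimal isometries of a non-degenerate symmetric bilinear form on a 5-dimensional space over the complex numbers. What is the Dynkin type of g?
This is so(5) with 5 odd, which has dimension 5(5-1)/2 = 10 and rank (5-1)/2 = 2. In the classification of classical Lie algebras, the orthogonal algebra so(2n+1) in an odd number of variables has type B_n; here n = 2, so the Dynkin diagram is a chain of 2 nodes with a double edge at one end; the terminal node there is the unique short simple root (B_2). Hence the type is B_2.

B2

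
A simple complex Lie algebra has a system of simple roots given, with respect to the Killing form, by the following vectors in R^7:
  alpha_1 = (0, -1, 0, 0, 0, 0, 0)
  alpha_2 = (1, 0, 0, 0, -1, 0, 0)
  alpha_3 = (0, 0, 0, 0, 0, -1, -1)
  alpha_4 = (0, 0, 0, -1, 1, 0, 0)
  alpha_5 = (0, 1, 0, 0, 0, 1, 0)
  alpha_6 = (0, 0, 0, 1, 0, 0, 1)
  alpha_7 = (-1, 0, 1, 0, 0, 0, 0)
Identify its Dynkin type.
B_7

Compute the Cartan integers a_ij = 2(alpha_i, alpha_j)/(alpha_j, alpha_j); the resulting 7x7 Cartan matrix is
[[2, 0, 0, 0, -1, 0, 0], [0, 2, 0, -1, 0, 0, -1], [0, 0, 2, 0, -1, -1, 0], [0, -1, 0, 2, 0, -1, 0], [-2, 0, -1, 0, 2, 0, 0], [0, 0, -1, -1, 0, 2, 0], [0, -1, 0, 0, 0, 0, 2]].
The roots have two lengths (squared-length ratio 2:1); the short ones are alpha_{1}. The associated Dynkin diagram is a chain of 7 nodes with a double edge at one end; the terminal node there is the unique short simple root (B_7), so the type is B_7 (the algebra so(15)).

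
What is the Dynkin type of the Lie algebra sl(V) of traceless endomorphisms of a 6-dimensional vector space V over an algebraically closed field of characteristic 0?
A5

This is sl(6), which has dimension 6^2 - 1 = 35 and rank 6 - 1 = 5 (a Cartan subalgebra is the diagonal traceless matrices). In the classification of classical Lie algebras, the special linear algebra sl(n+1) has type A_n; here n = 5, so the Dynkin diagram is a chain of 5 nodes with single edges (A_5). Hence the type is A_5.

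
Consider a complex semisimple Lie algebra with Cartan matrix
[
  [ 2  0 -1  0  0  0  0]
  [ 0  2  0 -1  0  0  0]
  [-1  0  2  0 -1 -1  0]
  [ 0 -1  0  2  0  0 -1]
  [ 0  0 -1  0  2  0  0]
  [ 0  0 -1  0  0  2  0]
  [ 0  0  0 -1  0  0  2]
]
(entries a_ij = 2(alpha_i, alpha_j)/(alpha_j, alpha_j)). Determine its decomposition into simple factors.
A_3 ⊕ D_4

The diagram associated to this matrix has two connected components: the simple roots {alpha_2, alpha_4, alpha_7} form a chain of 3 nodes with single edges (A_3), and {alpha_1, alpha_3, alpha_5, alpha_6} form a chain of 2 nodes with a fork of two nodes at one end (D_4). A semisimple Lie algebra decomposes uniquely as the direct sum of simple ideals, one per connected component of its Dynkin diagram, so g ≅ A_3 ⊕ D_4 (dimension 15 + 28 = 43).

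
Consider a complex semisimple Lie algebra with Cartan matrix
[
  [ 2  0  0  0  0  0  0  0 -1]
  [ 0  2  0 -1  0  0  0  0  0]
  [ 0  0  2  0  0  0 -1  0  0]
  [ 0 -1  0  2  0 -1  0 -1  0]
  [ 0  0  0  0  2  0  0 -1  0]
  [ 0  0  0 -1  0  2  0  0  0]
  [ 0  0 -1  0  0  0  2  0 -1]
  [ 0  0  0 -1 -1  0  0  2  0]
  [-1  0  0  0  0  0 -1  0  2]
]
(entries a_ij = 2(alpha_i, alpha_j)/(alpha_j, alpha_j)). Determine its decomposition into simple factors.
type A_4 ⊕ type D_5

The diagram associated to this matrix has two connected components: the simple roots {alpha_1, alpha_3, alpha_7, alpha_9} form a chain of 4 nodes with single edges (A_4), and {alpha_2, alpha_4, alpha_5, alpha_6, alpha_8} form a chain of 3 nodes with a fork of two nodes at one end (D_5). A semisimple Lie algebra decomposes uniquely as the direct sum of simple ideals, one per connected component of its Dynkin diagram, so g ≅ A_4 ⊕ D_5 (dimension 24 + 45 = 69).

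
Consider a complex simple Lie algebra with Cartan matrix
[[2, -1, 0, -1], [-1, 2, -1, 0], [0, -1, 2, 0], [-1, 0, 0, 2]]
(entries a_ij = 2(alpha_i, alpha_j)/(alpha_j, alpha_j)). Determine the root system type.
type A_4

The matrix has rank 4 with 2's on the diagonal. Reading the off-diagonal entries as Dynkin edges (a single edge where a_ij = a_ji = -1; a double or triple edge where a_ij * a_ji = 2 or 3), the diagram is a chain of 4 nodes with single edges (A_4). One simple-root ordering that puts it in standard form is (alpha_4, alpha_1, alpha_2, alpha_3). So the algebra is type A_4, i.e. sl(5).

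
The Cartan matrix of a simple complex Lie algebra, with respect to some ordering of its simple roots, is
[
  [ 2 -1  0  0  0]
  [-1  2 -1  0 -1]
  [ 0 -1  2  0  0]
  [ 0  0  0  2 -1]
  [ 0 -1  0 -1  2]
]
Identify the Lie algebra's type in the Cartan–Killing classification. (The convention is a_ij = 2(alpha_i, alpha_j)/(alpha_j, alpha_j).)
The matrix has rank 5 with 2's on the diagonal. Reading the off-diagonal entries as Dynkin edges (a single edge where a_ij = a_ji = -1; a double or triple edge where a_ij * a_ji = 2 or 3), the diagram is a chain of 3 nodes with a fork of two nodes at one end (D_5). One simple-root ordering that puts it in standard form is (alpha_4, alpha_5, alpha_2, alpha_3, alpha_1). So the algebra is type D_5, i.e. so(10).

D_5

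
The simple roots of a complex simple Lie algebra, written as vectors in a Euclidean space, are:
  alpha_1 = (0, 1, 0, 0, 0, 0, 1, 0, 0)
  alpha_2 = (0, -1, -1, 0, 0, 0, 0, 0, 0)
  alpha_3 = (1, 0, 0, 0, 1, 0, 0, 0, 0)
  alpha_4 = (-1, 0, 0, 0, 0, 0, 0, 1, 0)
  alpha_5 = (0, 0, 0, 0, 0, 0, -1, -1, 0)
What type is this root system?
Compute the Cartan integers a_ij = 2(alpha_i, alpha_j)/(alpha_j, alpha_j); the resulting 5x5 Cartan matrix is
[[2, -1, 0, 0, -1], [-1, 2, 0, 0, 0], [0, 0, 2, -1, 0], [0, 0, -1, 2, -1], [-1, 0, 0, -1, 2]].
All simple roots have the same length, so the diagram is simply laced. The associated Dynkin diagram is a chain of 5 nodes with single edges (A_5), so the type is A_5 (the algebra sl(6)).

A5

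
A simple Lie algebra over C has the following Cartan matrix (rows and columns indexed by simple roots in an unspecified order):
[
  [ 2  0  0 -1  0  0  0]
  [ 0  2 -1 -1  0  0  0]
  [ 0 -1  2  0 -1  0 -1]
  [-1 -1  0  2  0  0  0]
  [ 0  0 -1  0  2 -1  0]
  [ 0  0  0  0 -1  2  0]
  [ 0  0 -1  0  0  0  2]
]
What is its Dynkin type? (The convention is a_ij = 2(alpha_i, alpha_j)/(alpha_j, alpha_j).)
The matrix has rank 7 with 2's on the diagonal. Reading the off-diagonal entries as Dynkin edges (a single edge where a_ij = a_ji = -1; a double or triple edge where a_ij * a_ji = 2 or 3), the diagram is a chain of 6 nodes with one extra node attached to the third node from one end (E_7). One simple-root ordering that puts it in standard form is (alpha_6, alpha_7, alpha_5, alpha_3, alpha_2, alpha_4, alpha_1). So the algebra is type E_7.

E7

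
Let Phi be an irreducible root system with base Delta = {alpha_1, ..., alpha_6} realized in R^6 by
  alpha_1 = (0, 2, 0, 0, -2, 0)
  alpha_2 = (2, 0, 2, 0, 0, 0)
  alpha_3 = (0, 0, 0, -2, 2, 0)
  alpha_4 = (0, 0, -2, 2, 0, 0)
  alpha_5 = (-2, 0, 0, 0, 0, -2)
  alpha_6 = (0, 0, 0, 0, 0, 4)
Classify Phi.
C_6 (sp(12))

Compute the Cartan integers a_ij = 2(alpha_i, alpha_j)/(alpha_j, alpha_j); the resulting 6x6 Cartan matrix is
[[2, 0, -1, 0, 0, 0], [0, 2, 0, -1, -1, 0], [-1, 0, 2, -1, 0, 0], [0, -1, -1, 2, 0, 0], [0, -1, 0, 0, 2, -1], [0, 0, 0, 0, -2, 2]].
The roots have two lengths (squared-length ratio 2:1); the short ones are alpha_{1,2,3,4,5}. The associated Dynkin diagram is a chain of 6 nodes with a double edge at one end; the terminal node there is the unique long simple root (C_6), so the type is C_6 (the algebra sp(12)).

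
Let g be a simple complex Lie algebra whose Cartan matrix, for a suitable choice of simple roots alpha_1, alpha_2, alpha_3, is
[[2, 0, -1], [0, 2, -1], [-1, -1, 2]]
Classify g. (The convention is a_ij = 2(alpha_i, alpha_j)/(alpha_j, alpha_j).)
The matrix has rank 3 with 2's on the diagonal. Reading the off-diagonal entries as Dynkin edges (a single edge where a_ij = a_ji = -1; a double or triple edge where a_ij * a_ji = 2 or 3), the diagram is a chain of 3 nodes with single edges (A_3). One simple-root ordering that puts it in standard form is (alpha_1, alpha_3, alpha_2). So the algebra is type A_3, i.e. sl(4).

type A_3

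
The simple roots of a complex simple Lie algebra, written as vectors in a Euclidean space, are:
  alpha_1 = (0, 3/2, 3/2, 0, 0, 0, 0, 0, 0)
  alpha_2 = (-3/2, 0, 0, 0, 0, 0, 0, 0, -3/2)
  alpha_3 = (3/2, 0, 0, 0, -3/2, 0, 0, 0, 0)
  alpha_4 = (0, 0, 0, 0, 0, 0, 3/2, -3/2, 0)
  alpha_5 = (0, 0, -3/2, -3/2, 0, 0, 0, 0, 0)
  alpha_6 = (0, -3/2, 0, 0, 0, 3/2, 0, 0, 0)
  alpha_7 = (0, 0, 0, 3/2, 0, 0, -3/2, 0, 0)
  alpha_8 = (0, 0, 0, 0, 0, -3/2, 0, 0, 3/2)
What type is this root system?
A8

Compute the Cartan integers a_ij = 2(alpha_i, alpha_j)/(alpha_j, alpha_j); the resulting 8x8 Cartan matrix is
[[2, 0, 0, 0, -1, -1, 0, 0], [0, 2, -1, 0, 0, 0, 0, -1], [0, -1, 2, 0, 0, 0, 0, 0], [0, 0, 0, 2, 0, 0, -1, 0], [-1, 0, 0, 0, 2, 0, -1, 0], [-1, 0, 0, 0, 0, 2, 0, -1], [0, 0, 0, -1, -1, 0, 2, 0], [0, -1, 0, 0, 0, -1, 0, 2]].
All simple roots have the same length, so the diagram is simply laced. The associated Dynkin diagram is a chain of 8 nodes with single edges (A_8), so the type is A_8 (the algebra sl(9)).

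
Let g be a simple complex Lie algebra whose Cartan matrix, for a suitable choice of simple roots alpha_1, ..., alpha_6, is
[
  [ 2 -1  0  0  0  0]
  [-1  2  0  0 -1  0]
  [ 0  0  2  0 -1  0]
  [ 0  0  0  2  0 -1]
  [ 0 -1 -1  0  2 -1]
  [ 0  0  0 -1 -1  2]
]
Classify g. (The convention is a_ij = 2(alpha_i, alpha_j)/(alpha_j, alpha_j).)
type E_6

The matrix has rank 6 with 2's on the diagonal. Reading the off-diagonal entries as Dynkin edges (a single edge where a_ij = a_ji = -1; a double or triple edge where a_ij * a_ji = 2 or 3), the diagram is a chain of 5 nodes with one extra node attached to the third node from one end (E_6). One simple-root ordering that puts it in standard form is (alpha_1, alpha_3, alpha_2, alpha_5, alpha_6, alpha_4). So the algebra is type E_6.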